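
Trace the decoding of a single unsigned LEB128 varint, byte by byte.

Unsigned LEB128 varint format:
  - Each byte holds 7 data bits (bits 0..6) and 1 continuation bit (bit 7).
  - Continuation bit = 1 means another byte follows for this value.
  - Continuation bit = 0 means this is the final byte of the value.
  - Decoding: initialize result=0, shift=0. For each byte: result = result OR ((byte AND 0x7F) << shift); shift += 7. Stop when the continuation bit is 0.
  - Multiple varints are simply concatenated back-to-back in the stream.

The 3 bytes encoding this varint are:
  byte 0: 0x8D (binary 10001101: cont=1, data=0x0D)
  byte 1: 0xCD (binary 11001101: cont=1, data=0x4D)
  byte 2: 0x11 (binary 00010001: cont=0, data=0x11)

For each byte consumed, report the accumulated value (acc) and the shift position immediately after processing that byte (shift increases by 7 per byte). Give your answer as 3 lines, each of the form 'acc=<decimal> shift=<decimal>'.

Answer: acc=13 shift=7
acc=9869 shift=14
acc=288397 shift=21

Derivation:
byte 0=0x8D: payload=0x0D=13, contrib = 13<<0 = 13; acc -> 13, shift -> 7
byte 1=0xCD: payload=0x4D=77, contrib = 77<<7 = 9856; acc -> 9869, shift -> 14
byte 2=0x11: payload=0x11=17, contrib = 17<<14 = 278528; acc -> 288397, shift -> 21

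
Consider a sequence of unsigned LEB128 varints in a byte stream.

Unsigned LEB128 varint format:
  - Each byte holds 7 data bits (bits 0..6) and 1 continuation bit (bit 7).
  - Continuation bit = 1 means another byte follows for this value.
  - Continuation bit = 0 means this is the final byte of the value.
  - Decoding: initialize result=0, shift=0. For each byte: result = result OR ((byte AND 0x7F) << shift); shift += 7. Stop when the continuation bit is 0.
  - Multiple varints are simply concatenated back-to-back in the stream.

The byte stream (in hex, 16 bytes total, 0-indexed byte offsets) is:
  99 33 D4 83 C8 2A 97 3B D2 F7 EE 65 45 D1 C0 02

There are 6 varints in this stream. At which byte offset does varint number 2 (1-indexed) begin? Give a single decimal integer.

  byte[0]=0x99 cont=1 payload=0x19=25: acc |= 25<<0 -> acc=25 shift=7
  byte[1]=0x33 cont=0 payload=0x33=51: acc |= 51<<7 -> acc=6553 shift=14 [end]
Varint 1: bytes[0:2] = 99 33 -> value 6553 (2 byte(s))
  byte[2]=0xD4 cont=1 payload=0x54=84: acc |= 84<<0 -> acc=84 shift=7
  byte[3]=0x83 cont=1 payload=0x03=3: acc |= 3<<7 -> acc=468 shift=14
  byte[4]=0xC8 cont=1 payload=0x48=72: acc |= 72<<14 -> acc=1180116 shift=21
  byte[5]=0x2A cont=0 payload=0x2A=42: acc |= 42<<21 -> acc=89260500 shift=28 [end]
Varint 2: bytes[2:6] = D4 83 C8 2A -> value 89260500 (4 byte(s))
  byte[6]=0x97 cont=1 payload=0x17=23: acc |= 23<<0 -> acc=23 shift=7
  byte[7]=0x3B cont=0 payload=0x3B=59: acc |= 59<<7 -> acc=7575 shift=14 [end]
Varint 3: bytes[6:8] = 97 3B -> value 7575 (2 byte(s))
  byte[8]=0xD2 cont=1 payload=0x52=82: acc |= 82<<0 -> acc=82 shift=7
  byte[9]=0xF7 cont=1 payload=0x77=119: acc |= 119<<7 -> acc=15314 shift=14
  byte[10]=0xEE cont=1 payload=0x6E=110: acc |= 110<<14 -> acc=1817554 shift=21
  byte[11]=0x65 cont=0 payload=0x65=101: acc |= 101<<21 -> acc=213629906 shift=28 [end]
Varint 4: bytes[8:12] = D2 F7 EE 65 -> value 213629906 (4 byte(s))
  byte[12]=0x45 cont=0 payload=0x45=69: acc |= 69<<0 -> acc=69 shift=7 [end]
Varint 5: bytes[12:13] = 45 -> value 69 (1 byte(s))
  byte[13]=0xD1 cont=1 payload=0x51=81: acc |= 81<<0 -> acc=81 shift=7
  byte[14]=0xC0 cont=1 payload=0x40=64: acc |= 64<<7 -> acc=8273 shift=14
  byte[15]=0x02 cont=0 payload=0x02=2: acc |= 2<<14 -> acc=41041 shift=21 [end]
Varint 6: bytes[13:16] = D1 C0 02 -> value 41041 (3 byte(s))

Answer: 2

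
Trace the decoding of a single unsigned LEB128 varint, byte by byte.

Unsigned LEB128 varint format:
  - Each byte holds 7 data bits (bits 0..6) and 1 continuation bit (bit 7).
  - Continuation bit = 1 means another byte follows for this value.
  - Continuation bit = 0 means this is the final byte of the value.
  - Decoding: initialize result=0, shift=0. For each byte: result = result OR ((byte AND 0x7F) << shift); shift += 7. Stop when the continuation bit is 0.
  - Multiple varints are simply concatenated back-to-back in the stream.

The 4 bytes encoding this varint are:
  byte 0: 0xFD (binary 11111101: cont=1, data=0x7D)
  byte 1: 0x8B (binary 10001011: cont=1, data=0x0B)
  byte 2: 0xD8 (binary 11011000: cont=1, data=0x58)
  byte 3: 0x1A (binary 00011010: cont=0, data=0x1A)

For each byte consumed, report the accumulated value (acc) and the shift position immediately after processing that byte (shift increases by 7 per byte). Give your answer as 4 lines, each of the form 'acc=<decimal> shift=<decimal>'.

Answer: acc=125 shift=7
acc=1533 shift=14
acc=1443325 shift=21
acc=55969277 shift=28

Derivation:
byte 0=0xFD: payload=0x7D=125, contrib = 125<<0 = 125; acc -> 125, shift -> 7
byte 1=0x8B: payload=0x0B=11, contrib = 11<<7 = 1408; acc -> 1533, shift -> 14
byte 2=0xD8: payload=0x58=88, contrib = 88<<14 = 1441792; acc -> 1443325, shift -> 21
byte 3=0x1A: payload=0x1A=26, contrib = 26<<21 = 54525952; acc -> 55969277, shift -> 28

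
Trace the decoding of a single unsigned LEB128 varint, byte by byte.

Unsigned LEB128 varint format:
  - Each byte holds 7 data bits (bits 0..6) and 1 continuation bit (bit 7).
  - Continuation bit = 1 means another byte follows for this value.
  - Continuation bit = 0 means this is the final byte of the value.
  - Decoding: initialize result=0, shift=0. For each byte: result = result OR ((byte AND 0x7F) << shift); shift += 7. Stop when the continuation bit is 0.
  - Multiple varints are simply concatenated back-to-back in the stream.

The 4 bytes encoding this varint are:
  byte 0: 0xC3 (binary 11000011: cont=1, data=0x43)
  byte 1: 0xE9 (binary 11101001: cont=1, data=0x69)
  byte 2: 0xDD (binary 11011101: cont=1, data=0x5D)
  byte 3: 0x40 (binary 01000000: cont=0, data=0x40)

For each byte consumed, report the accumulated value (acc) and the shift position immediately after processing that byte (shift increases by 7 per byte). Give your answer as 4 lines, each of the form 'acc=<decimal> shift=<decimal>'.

Answer: acc=67 shift=7
acc=13507 shift=14
acc=1537219 shift=21
acc=135754947 shift=28

Derivation:
byte 0=0xC3: payload=0x43=67, contrib = 67<<0 = 67; acc -> 67, shift -> 7
byte 1=0xE9: payload=0x69=105, contrib = 105<<7 = 13440; acc -> 13507, shift -> 14
byte 2=0xDD: payload=0x5D=93, contrib = 93<<14 = 1523712; acc -> 1537219, shift -> 21
byte 3=0x40: payload=0x40=64, contrib = 64<<21 = 134217728; acc -> 135754947, shift -> 28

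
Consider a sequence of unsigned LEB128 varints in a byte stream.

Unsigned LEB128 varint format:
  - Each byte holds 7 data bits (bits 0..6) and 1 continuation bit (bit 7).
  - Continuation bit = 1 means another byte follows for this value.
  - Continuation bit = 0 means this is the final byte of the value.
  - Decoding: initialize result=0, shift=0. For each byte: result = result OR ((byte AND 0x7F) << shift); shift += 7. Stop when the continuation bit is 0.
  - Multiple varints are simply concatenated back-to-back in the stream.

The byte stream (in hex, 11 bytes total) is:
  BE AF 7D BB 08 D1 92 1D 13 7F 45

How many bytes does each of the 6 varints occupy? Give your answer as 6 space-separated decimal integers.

  byte[0]=0xBE cont=1 payload=0x3E=62: acc |= 62<<0 -> acc=62 shift=7
  byte[1]=0xAF cont=1 payload=0x2F=47: acc |= 47<<7 -> acc=6078 shift=14
  byte[2]=0x7D cont=0 payload=0x7D=125: acc |= 125<<14 -> acc=2054078 shift=21 [end]
Varint 1: bytes[0:3] = BE AF 7D -> value 2054078 (3 byte(s))
  byte[3]=0xBB cont=1 payload=0x3B=59: acc |= 59<<0 -> acc=59 shift=7
  byte[4]=0x08 cont=0 payload=0x08=8: acc |= 8<<7 -> acc=1083 shift=14 [end]
Varint 2: bytes[3:5] = BB 08 -> value 1083 (2 byte(s))
  byte[5]=0xD1 cont=1 payload=0x51=81: acc |= 81<<0 -> acc=81 shift=7
  byte[6]=0x92 cont=1 payload=0x12=18: acc |= 18<<7 -> acc=2385 shift=14
  byte[7]=0x1D cont=0 payload=0x1D=29: acc |= 29<<14 -> acc=477521 shift=21 [end]
Varint 3: bytes[5:8] = D1 92 1D -> value 477521 (3 byte(s))
  byte[8]=0x13 cont=0 payload=0x13=19: acc |= 19<<0 -> acc=19 shift=7 [end]
Varint 4: bytes[8:9] = 13 -> value 19 (1 byte(s))
  byte[9]=0x7F cont=0 payload=0x7F=127: acc |= 127<<0 -> acc=127 shift=7 [end]
Varint 5: bytes[9:10] = 7F -> value 127 (1 byte(s))
  byte[10]=0x45 cont=0 payload=0x45=69: acc |= 69<<0 -> acc=69 shift=7 [end]
Varint 6: bytes[10:11] = 45 -> value 69 (1 byte(s))

Answer: 3 2 3 1 1 1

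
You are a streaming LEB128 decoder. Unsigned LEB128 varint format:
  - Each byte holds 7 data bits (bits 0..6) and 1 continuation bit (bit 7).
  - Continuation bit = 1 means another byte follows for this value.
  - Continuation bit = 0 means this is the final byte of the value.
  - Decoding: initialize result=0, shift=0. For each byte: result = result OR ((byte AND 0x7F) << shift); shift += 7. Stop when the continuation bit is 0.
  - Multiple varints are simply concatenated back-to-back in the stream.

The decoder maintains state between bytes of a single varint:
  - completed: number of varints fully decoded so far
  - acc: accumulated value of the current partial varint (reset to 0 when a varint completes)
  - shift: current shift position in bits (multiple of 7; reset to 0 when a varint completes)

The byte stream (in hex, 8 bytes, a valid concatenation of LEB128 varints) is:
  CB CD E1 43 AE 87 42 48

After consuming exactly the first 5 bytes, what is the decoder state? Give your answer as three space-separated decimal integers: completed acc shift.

byte[0]=0xCB cont=1 payload=0x4B: acc |= 75<<0 -> completed=0 acc=75 shift=7
byte[1]=0xCD cont=1 payload=0x4D: acc |= 77<<7 -> completed=0 acc=9931 shift=14
byte[2]=0xE1 cont=1 payload=0x61: acc |= 97<<14 -> completed=0 acc=1599179 shift=21
byte[3]=0x43 cont=0 payload=0x43: varint #1 complete (value=142108363); reset -> completed=1 acc=0 shift=0
byte[4]=0xAE cont=1 payload=0x2E: acc |= 46<<0 -> completed=1 acc=46 shift=7

Answer: 1 46 7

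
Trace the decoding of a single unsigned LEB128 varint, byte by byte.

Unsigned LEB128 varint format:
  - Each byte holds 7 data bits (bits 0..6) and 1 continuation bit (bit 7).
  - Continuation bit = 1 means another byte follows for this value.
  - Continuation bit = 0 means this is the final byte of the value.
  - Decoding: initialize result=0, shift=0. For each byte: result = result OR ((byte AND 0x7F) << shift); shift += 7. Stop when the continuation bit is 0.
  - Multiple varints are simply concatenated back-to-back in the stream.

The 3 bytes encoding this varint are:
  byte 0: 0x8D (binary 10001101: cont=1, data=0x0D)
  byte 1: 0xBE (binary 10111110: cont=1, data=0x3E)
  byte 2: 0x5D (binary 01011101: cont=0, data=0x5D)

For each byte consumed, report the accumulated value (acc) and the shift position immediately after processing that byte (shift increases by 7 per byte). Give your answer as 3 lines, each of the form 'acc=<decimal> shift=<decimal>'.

Answer: acc=13 shift=7
acc=7949 shift=14
acc=1531661 shift=21

Derivation:
byte 0=0x8D: payload=0x0D=13, contrib = 13<<0 = 13; acc -> 13, shift -> 7
byte 1=0xBE: payload=0x3E=62, contrib = 62<<7 = 7936; acc -> 7949, shift -> 14
byte 2=0x5D: payload=0x5D=93, contrib = 93<<14 = 1523712; acc -> 1531661, shift -> 21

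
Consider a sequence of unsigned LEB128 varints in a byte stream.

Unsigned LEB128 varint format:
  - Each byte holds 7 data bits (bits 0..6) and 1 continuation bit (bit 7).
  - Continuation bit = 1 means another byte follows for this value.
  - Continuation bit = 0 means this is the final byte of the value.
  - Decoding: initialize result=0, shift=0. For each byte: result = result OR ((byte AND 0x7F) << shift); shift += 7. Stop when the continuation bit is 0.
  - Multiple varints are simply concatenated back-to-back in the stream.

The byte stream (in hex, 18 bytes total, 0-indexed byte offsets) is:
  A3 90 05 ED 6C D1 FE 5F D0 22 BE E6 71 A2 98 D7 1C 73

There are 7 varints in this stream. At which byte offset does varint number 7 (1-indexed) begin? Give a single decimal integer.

Answer: 17

Derivation:
  byte[0]=0xA3 cont=1 payload=0x23=35: acc |= 35<<0 -> acc=35 shift=7
  byte[1]=0x90 cont=1 payload=0x10=16: acc |= 16<<7 -> acc=2083 shift=14
  byte[2]=0x05 cont=0 payload=0x05=5: acc |= 5<<14 -> acc=84003 shift=21 [end]
Varint 1: bytes[0:3] = A3 90 05 -> value 84003 (3 byte(s))
  byte[3]=0xED cont=1 payload=0x6D=109: acc |= 109<<0 -> acc=109 shift=7
  byte[4]=0x6C cont=0 payload=0x6C=108: acc |= 108<<7 -> acc=13933 shift=14 [end]
Varint 2: bytes[3:5] = ED 6C -> value 13933 (2 byte(s))
  byte[5]=0xD1 cont=1 payload=0x51=81: acc |= 81<<0 -> acc=81 shift=7
  byte[6]=0xFE cont=1 payload=0x7E=126: acc |= 126<<7 -> acc=16209 shift=14
  byte[7]=0x5F cont=0 payload=0x5F=95: acc |= 95<<14 -> acc=1572689 shift=21 [end]
Varint 3: bytes[5:8] = D1 FE 5F -> value 1572689 (3 byte(s))
  byte[8]=0xD0 cont=1 payload=0x50=80: acc |= 80<<0 -> acc=80 shift=7
  byte[9]=0x22 cont=0 payload=0x22=34: acc |= 34<<7 -> acc=4432 shift=14 [end]
Varint 4: bytes[8:10] = D0 22 -> value 4432 (2 byte(s))
  byte[10]=0xBE cont=1 payload=0x3E=62: acc |= 62<<0 -> acc=62 shift=7
  byte[11]=0xE6 cont=1 payload=0x66=102: acc |= 102<<7 -> acc=13118 shift=14
  byte[12]=0x71 cont=0 payload=0x71=113: acc |= 113<<14 -> acc=1864510 shift=21 [end]
Varint 5: bytes[10:13] = BE E6 71 -> value 1864510 (3 byte(s))
  byte[13]=0xA2 cont=1 payload=0x22=34: acc |= 34<<0 -> acc=34 shift=7
  byte[14]=0x98 cont=1 payload=0x18=24: acc |= 24<<7 -> acc=3106 shift=14
  byte[15]=0xD7 cont=1 payload=0x57=87: acc |= 87<<14 -> acc=1428514 shift=21
  byte[16]=0x1C cont=0 payload=0x1C=28: acc |= 28<<21 -> acc=60148770 shift=28 [end]
Varint 6: bytes[13:17] = A2 98 D7 1C -> value 60148770 (4 byte(s))
  byte[17]=0x73 cont=0 payload=0x73=115: acc |= 115<<0 -> acc=115 shift=7 [end]
Varint 7: bytes[17:18] = 73 -> value 115 (1 byte(s))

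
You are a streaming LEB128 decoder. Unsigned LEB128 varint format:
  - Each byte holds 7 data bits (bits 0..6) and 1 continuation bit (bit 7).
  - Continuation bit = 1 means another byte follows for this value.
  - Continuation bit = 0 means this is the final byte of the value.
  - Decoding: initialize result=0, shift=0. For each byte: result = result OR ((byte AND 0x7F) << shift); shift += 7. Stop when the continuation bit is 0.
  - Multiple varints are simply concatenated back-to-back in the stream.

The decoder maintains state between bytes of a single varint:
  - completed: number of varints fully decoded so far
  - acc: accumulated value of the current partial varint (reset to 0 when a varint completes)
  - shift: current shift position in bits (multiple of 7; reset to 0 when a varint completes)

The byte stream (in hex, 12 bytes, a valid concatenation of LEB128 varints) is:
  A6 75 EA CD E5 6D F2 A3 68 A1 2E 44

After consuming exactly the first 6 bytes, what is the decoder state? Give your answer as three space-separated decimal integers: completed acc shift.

Answer: 2 0 0

Derivation:
byte[0]=0xA6 cont=1 payload=0x26: acc |= 38<<0 -> completed=0 acc=38 shift=7
byte[1]=0x75 cont=0 payload=0x75: varint #1 complete (value=15014); reset -> completed=1 acc=0 shift=0
byte[2]=0xEA cont=1 payload=0x6A: acc |= 106<<0 -> completed=1 acc=106 shift=7
byte[3]=0xCD cont=1 payload=0x4D: acc |= 77<<7 -> completed=1 acc=9962 shift=14
byte[4]=0xE5 cont=1 payload=0x65: acc |= 101<<14 -> completed=1 acc=1664746 shift=21
byte[5]=0x6D cont=0 payload=0x6D: varint #2 complete (value=230254314); reset -> completed=2 acc=0 shift=0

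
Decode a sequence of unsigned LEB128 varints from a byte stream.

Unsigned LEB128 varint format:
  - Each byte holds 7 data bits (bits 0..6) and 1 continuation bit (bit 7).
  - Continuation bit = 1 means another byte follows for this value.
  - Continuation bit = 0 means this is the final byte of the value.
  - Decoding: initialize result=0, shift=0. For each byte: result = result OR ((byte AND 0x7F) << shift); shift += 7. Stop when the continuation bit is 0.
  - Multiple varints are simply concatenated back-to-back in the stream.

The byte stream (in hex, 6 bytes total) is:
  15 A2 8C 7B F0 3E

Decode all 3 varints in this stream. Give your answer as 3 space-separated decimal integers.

  byte[0]=0x15 cont=0 payload=0x15=21: acc |= 21<<0 -> acc=21 shift=7 [end]
Varint 1: bytes[0:1] = 15 -> value 21 (1 byte(s))
  byte[1]=0xA2 cont=1 payload=0x22=34: acc |= 34<<0 -> acc=34 shift=7
  byte[2]=0x8C cont=1 payload=0x0C=12: acc |= 12<<7 -> acc=1570 shift=14
  byte[3]=0x7B cont=0 payload=0x7B=123: acc |= 123<<14 -> acc=2016802 shift=21 [end]
Varint 2: bytes[1:4] = A2 8C 7B -> value 2016802 (3 byte(s))
  byte[4]=0xF0 cont=1 payload=0x70=112: acc |= 112<<0 -> acc=112 shift=7
  byte[5]=0x3E cont=0 payload=0x3E=62: acc |= 62<<7 -> acc=8048 shift=14 [end]
Varint 3: bytes[4:6] = F0 3E -> value 8048 (2 byte(s))

Answer: 21 2016802 8048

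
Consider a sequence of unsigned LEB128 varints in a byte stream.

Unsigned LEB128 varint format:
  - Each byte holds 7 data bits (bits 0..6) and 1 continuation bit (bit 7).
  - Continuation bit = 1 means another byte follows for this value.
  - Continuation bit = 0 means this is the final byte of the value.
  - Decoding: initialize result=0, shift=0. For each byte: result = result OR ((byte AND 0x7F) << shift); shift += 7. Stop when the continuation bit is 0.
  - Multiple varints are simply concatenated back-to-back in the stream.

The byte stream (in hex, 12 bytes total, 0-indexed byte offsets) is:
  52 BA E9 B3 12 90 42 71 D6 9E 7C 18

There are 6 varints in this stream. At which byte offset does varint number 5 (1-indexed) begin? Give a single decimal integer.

Answer: 8

Derivation:
  byte[0]=0x52 cont=0 payload=0x52=82: acc |= 82<<0 -> acc=82 shift=7 [end]
Varint 1: bytes[0:1] = 52 -> value 82 (1 byte(s))
  byte[1]=0xBA cont=1 payload=0x3A=58: acc |= 58<<0 -> acc=58 shift=7
  byte[2]=0xE9 cont=1 payload=0x69=105: acc |= 105<<7 -> acc=13498 shift=14
  byte[3]=0xB3 cont=1 payload=0x33=51: acc |= 51<<14 -> acc=849082 shift=21
  byte[4]=0x12 cont=0 payload=0x12=18: acc |= 18<<21 -> acc=38597818 shift=28 [end]
Varint 2: bytes[1:5] = BA E9 B3 12 -> value 38597818 (4 byte(s))
  byte[5]=0x90 cont=1 payload=0x10=16: acc |= 16<<0 -> acc=16 shift=7
  byte[6]=0x42 cont=0 payload=0x42=66: acc |= 66<<7 -> acc=8464 shift=14 [end]
Varint 3: bytes[5:7] = 90 42 -> value 8464 (2 byte(s))
  byte[7]=0x71 cont=0 payload=0x71=113: acc |= 113<<0 -> acc=113 shift=7 [end]
Varint 4: bytes[7:8] = 71 -> value 113 (1 byte(s))
  byte[8]=0xD6 cont=1 payload=0x56=86: acc |= 86<<0 -> acc=86 shift=7
  byte[9]=0x9E cont=1 payload=0x1E=30: acc |= 30<<7 -> acc=3926 shift=14
  byte[10]=0x7C cont=0 payload=0x7C=124: acc |= 124<<14 -> acc=2035542 shift=21 [end]
Varint 5: bytes[8:11] = D6 9E 7C -> value 2035542 (3 byte(s))
  byte[11]=0x18 cont=0 payload=0x18=24: acc |= 24<<0 -> acc=24 shift=7 [end]
Varint 6: bytes[11:12] = 18 -> value 24 (1 byte(s))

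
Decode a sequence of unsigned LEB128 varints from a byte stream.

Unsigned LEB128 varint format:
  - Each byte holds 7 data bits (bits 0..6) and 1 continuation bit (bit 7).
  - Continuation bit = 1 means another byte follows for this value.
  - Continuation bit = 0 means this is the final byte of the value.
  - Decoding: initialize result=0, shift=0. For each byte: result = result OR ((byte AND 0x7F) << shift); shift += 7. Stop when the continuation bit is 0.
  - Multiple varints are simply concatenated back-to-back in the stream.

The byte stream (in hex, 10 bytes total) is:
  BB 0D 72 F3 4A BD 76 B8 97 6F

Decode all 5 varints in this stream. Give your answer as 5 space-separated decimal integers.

Answer: 1723 114 9587 15165 1821624

Derivation:
  byte[0]=0xBB cont=1 payload=0x3B=59: acc |= 59<<0 -> acc=59 shift=7
  byte[1]=0x0D cont=0 payload=0x0D=13: acc |= 13<<7 -> acc=1723 shift=14 [end]
Varint 1: bytes[0:2] = BB 0D -> value 1723 (2 byte(s))
  byte[2]=0x72 cont=0 payload=0x72=114: acc |= 114<<0 -> acc=114 shift=7 [end]
Varint 2: bytes[2:3] = 72 -> value 114 (1 byte(s))
  byte[3]=0xF3 cont=1 payload=0x73=115: acc |= 115<<0 -> acc=115 shift=7
  byte[4]=0x4A cont=0 payload=0x4A=74: acc |= 74<<7 -> acc=9587 shift=14 [end]
Varint 3: bytes[3:5] = F3 4A -> value 9587 (2 byte(s))
  byte[5]=0xBD cont=1 payload=0x3D=61: acc |= 61<<0 -> acc=61 shift=7
  byte[6]=0x76 cont=0 payload=0x76=118: acc |= 118<<7 -> acc=15165 shift=14 [end]
Varint 4: bytes[5:7] = BD 76 -> value 15165 (2 byte(s))
  byte[7]=0xB8 cont=1 payload=0x38=56: acc |= 56<<0 -> acc=56 shift=7
  byte[8]=0x97 cont=1 payload=0x17=23: acc |= 23<<7 -> acc=3000 shift=14
  byte[9]=0x6F cont=0 payload=0x6F=111: acc |= 111<<14 -> acc=1821624 shift=21 [end]
Varint 5: bytes[7:10] = B8 97 6F -> value 1821624 (3 byte(s))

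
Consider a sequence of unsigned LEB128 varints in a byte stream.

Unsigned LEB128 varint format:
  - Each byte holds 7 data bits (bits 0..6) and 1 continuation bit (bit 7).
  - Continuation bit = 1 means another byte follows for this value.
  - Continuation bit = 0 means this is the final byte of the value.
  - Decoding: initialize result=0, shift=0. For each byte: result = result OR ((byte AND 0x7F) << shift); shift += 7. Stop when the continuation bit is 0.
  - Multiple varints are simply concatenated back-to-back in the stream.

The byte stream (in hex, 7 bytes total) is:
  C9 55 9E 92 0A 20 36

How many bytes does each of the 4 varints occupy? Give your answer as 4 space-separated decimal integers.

Answer: 2 3 1 1

Derivation:
  byte[0]=0xC9 cont=1 payload=0x49=73: acc |= 73<<0 -> acc=73 shift=7
  byte[1]=0x55 cont=0 payload=0x55=85: acc |= 85<<7 -> acc=10953 shift=14 [end]
Varint 1: bytes[0:2] = C9 55 -> value 10953 (2 byte(s))
  byte[2]=0x9E cont=1 payload=0x1E=30: acc |= 30<<0 -> acc=30 shift=7
  byte[3]=0x92 cont=1 payload=0x12=18: acc |= 18<<7 -> acc=2334 shift=14
  byte[4]=0x0A cont=0 payload=0x0A=10: acc |= 10<<14 -> acc=166174 shift=21 [end]
Varint 2: bytes[2:5] = 9E 92 0A -> value 166174 (3 byte(s))
  byte[5]=0x20 cont=0 payload=0x20=32: acc |= 32<<0 -> acc=32 shift=7 [end]
Varint 3: bytes[5:6] = 20 -> value 32 (1 byte(s))
  byte[6]=0x36 cont=0 payload=0x36=54: acc |= 54<<0 -> acc=54 shift=7 [end]
Varint 4: bytes[6:7] = 36 -> value 54 (1 byte(s))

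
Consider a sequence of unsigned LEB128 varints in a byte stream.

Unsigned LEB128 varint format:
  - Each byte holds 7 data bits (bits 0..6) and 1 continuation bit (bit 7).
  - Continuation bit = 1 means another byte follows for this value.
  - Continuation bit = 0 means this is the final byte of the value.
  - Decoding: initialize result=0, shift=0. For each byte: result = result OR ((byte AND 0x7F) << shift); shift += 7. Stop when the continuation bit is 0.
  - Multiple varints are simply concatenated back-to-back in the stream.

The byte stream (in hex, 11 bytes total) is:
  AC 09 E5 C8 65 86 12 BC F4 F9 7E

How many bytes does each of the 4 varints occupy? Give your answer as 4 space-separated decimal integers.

  byte[0]=0xAC cont=1 payload=0x2C=44: acc |= 44<<0 -> acc=44 shift=7
  byte[1]=0x09 cont=0 payload=0x09=9: acc |= 9<<7 -> acc=1196 shift=14 [end]
Varint 1: bytes[0:2] = AC 09 -> value 1196 (2 byte(s))
  byte[2]=0xE5 cont=1 payload=0x65=101: acc |= 101<<0 -> acc=101 shift=7
  byte[3]=0xC8 cont=1 payload=0x48=72: acc |= 72<<7 -> acc=9317 shift=14
  byte[4]=0x65 cont=0 payload=0x65=101: acc |= 101<<14 -> acc=1664101 shift=21 [end]
Varint 2: bytes[2:5] = E5 C8 65 -> value 1664101 (3 byte(s))
  byte[5]=0x86 cont=1 payload=0x06=6: acc |= 6<<0 -> acc=6 shift=7
  byte[6]=0x12 cont=0 payload=0x12=18: acc |= 18<<7 -> acc=2310 shift=14 [end]
Varint 3: bytes[5:7] = 86 12 -> value 2310 (2 byte(s))
  byte[7]=0xBC cont=1 payload=0x3C=60: acc |= 60<<0 -> acc=60 shift=7
  byte[8]=0xF4 cont=1 payload=0x74=116: acc |= 116<<7 -> acc=14908 shift=14
  byte[9]=0xF9 cont=1 payload=0x79=121: acc |= 121<<14 -> acc=1997372 shift=21
  byte[10]=0x7E cont=0 payload=0x7E=126: acc |= 126<<21 -> acc=266238524 shift=28 [end]
Varint 4: bytes[7:11] = BC F4 F9 7E -> value 266238524 (4 byte(s))

Answer: 2 3 2 4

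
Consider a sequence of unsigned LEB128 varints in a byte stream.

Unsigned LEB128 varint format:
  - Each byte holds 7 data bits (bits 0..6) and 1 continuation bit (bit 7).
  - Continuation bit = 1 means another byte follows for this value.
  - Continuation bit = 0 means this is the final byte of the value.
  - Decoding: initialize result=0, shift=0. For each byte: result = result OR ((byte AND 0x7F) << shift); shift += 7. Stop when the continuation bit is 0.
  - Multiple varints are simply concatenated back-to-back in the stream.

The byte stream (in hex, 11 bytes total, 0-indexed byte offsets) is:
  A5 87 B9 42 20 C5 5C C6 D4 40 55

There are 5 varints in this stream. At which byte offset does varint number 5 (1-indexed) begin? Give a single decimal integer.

Answer: 10

Derivation:
  byte[0]=0xA5 cont=1 payload=0x25=37: acc |= 37<<0 -> acc=37 shift=7
  byte[1]=0x87 cont=1 payload=0x07=7: acc |= 7<<7 -> acc=933 shift=14
  byte[2]=0xB9 cont=1 payload=0x39=57: acc |= 57<<14 -> acc=934821 shift=21
  byte[3]=0x42 cont=0 payload=0x42=66: acc |= 66<<21 -> acc=139346853 shift=28 [end]
Varint 1: bytes[0:4] = A5 87 B9 42 -> value 139346853 (4 byte(s))
  byte[4]=0x20 cont=0 payload=0x20=32: acc |= 32<<0 -> acc=32 shift=7 [end]
Varint 2: bytes[4:5] = 20 -> value 32 (1 byte(s))
  byte[5]=0xC5 cont=1 payload=0x45=69: acc |= 69<<0 -> acc=69 shift=7
  byte[6]=0x5C cont=0 payload=0x5C=92: acc |= 92<<7 -> acc=11845 shift=14 [end]
Varint 3: bytes[5:7] = C5 5C -> value 11845 (2 byte(s))
  byte[7]=0xC6 cont=1 payload=0x46=70: acc |= 70<<0 -> acc=70 shift=7
  byte[8]=0xD4 cont=1 payload=0x54=84: acc |= 84<<7 -> acc=10822 shift=14
  byte[9]=0x40 cont=0 payload=0x40=64: acc |= 64<<14 -> acc=1059398 shift=21 [end]
Varint 4: bytes[7:10] = C6 D4 40 -> value 1059398 (3 byte(s))
  byte[10]=0x55 cont=0 payload=0x55=85: acc |= 85<<0 -> acc=85 shift=7 [end]
Varint 5: bytes[10:11] = 55 -> value 85 (1 byte(s))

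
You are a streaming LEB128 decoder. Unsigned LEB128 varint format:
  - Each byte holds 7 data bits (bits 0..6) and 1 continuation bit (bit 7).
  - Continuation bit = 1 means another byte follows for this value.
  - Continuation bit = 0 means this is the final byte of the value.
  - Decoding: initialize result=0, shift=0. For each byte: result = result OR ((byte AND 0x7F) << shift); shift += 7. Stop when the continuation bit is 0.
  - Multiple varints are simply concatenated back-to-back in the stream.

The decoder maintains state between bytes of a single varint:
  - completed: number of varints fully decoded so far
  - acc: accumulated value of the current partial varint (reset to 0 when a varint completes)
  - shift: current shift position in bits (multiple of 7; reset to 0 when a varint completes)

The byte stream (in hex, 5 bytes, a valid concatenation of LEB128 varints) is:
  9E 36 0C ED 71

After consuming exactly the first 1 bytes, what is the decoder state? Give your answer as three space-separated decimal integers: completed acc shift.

byte[0]=0x9E cont=1 payload=0x1E: acc |= 30<<0 -> completed=0 acc=30 shift=7

Answer: 0 30 7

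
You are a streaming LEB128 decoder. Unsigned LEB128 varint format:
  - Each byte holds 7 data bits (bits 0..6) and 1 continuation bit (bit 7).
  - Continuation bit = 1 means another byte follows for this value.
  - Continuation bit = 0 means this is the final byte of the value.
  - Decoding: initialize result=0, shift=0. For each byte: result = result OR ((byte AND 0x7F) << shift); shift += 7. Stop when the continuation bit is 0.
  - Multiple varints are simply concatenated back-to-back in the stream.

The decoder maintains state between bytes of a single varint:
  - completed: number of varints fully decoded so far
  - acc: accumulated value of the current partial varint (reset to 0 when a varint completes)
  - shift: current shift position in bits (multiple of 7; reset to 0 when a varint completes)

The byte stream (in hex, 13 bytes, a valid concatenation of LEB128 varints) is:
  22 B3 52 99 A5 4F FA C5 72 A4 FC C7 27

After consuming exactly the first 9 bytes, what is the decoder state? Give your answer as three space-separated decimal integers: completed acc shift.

byte[0]=0x22 cont=0 payload=0x22: varint #1 complete (value=34); reset -> completed=1 acc=0 shift=0
byte[1]=0xB3 cont=1 payload=0x33: acc |= 51<<0 -> completed=1 acc=51 shift=7
byte[2]=0x52 cont=0 payload=0x52: varint #2 complete (value=10547); reset -> completed=2 acc=0 shift=0
byte[3]=0x99 cont=1 payload=0x19: acc |= 25<<0 -> completed=2 acc=25 shift=7
byte[4]=0xA5 cont=1 payload=0x25: acc |= 37<<7 -> completed=2 acc=4761 shift=14
byte[5]=0x4F cont=0 payload=0x4F: varint #3 complete (value=1299097); reset -> completed=3 acc=0 shift=0
byte[6]=0xFA cont=1 payload=0x7A: acc |= 122<<0 -> completed=3 acc=122 shift=7
byte[7]=0xC5 cont=1 payload=0x45: acc |= 69<<7 -> completed=3 acc=8954 shift=14
byte[8]=0x72 cont=0 payload=0x72: varint #4 complete (value=1876730); reset -> completed=4 acc=0 shift=0

Answer: 4 0 0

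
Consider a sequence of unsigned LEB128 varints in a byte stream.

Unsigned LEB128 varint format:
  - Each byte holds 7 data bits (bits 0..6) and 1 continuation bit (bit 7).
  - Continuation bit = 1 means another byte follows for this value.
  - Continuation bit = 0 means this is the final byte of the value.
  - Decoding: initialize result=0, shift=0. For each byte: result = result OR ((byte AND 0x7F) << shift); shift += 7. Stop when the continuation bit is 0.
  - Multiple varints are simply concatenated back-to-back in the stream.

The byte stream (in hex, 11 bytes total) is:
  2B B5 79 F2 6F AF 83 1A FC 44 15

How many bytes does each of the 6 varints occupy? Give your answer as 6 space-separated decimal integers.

Answer: 1 2 2 3 2 1

Derivation:
  byte[0]=0x2B cont=0 payload=0x2B=43: acc |= 43<<0 -> acc=43 shift=7 [end]
Varint 1: bytes[0:1] = 2B -> value 43 (1 byte(s))
  byte[1]=0xB5 cont=1 payload=0x35=53: acc |= 53<<0 -> acc=53 shift=7
  byte[2]=0x79 cont=0 payload=0x79=121: acc |= 121<<7 -> acc=15541 shift=14 [end]
Varint 2: bytes[1:3] = B5 79 -> value 15541 (2 byte(s))
  byte[3]=0xF2 cont=1 payload=0x72=114: acc |= 114<<0 -> acc=114 shift=7
  byte[4]=0x6F cont=0 payload=0x6F=111: acc |= 111<<7 -> acc=14322 shift=14 [end]
Varint 3: bytes[3:5] = F2 6F -> value 14322 (2 byte(s))
  byte[5]=0xAF cont=1 payload=0x2F=47: acc |= 47<<0 -> acc=47 shift=7
  byte[6]=0x83 cont=1 payload=0x03=3: acc |= 3<<7 -> acc=431 shift=14
  byte[7]=0x1A cont=0 payload=0x1A=26: acc |= 26<<14 -> acc=426415 shift=21 [end]
Varint 4: bytes[5:8] = AF 83 1A -> value 426415 (3 byte(s))
  byte[8]=0xFC cont=1 payload=0x7C=124: acc |= 124<<0 -> acc=124 shift=7
  byte[9]=0x44 cont=0 payload=0x44=68: acc |= 68<<7 -> acc=8828 shift=14 [end]
Varint 5: bytes[8:10] = FC 44 -> value 8828 (2 byte(s))
  byte[10]=0x15 cont=0 payload=0x15=21: acc |= 21<<0 -> acc=21 shift=7 [end]
Varint 6: bytes[10:11] = 15 -> value 21 (1 byte(s))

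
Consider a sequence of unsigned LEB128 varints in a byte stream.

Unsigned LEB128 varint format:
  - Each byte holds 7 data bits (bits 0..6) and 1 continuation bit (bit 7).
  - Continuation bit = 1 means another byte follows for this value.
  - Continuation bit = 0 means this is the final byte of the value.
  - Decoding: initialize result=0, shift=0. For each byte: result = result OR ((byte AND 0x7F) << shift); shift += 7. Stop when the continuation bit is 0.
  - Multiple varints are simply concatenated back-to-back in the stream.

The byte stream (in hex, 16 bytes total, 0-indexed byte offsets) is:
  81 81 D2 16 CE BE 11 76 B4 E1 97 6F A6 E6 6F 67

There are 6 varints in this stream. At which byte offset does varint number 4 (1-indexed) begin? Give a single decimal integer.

  byte[0]=0x81 cont=1 payload=0x01=1: acc |= 1<<0 -> acc=1 shift=7
  byte[1]=0x81 cont=1 payload=0x01=1: acc |= 1<<7 -> acc=129 shift=14
  byte[2]=0xD2 cont=1 payload=0x52=82: acc |= 82<<14 -> acc=1343617 shift=21
  byte[3]=0x16 cont=0 payload=0x16=22: acc |= 22<<21 -> acc=47480961 shift=28 [end]
Varint 1: bytes[0:4] = 81 81 D2 16 -> value 47480961 (4 byte(s))
  byte[4]=0xCE cont=1 payload=0x4E=78: acc |= 78<<0 -> acc=78 shift=7
  byte[5]=0xBE cont=1 payload=0x3E=62: acc |= 62<<7 -> acc=8014 shift=14
  byte[6]=0x11 cont=0 payload=0x11=17: acc |= 17<<14 -> acc=286542 shift=21 [end]
Varint 2: bytes[4:7] = CE BE 11 -> value 286542 (3 byte(s))
  byte[7]=0x76 cont=0 payload=0x76=118: acc |= 118<<0 -> acc=118 shift=7 [end]
Varint 3: bytes[7:8] = 76 -> value 118 (1 byte(s))
  byte[8]=0xB4 cont=1 payload=0x34=52: acc |= 52<<0 -> acc=52 shift=7
  byte[9]=0xE1 cont=1 payload=0x61=97: acc |= 97<<7 -> acc=12468 shift=14
  byte[10]=0x97 cont=1 payload=0x17=23: acc |= 23<<14 -> acc=389300 shift=21
  byte[11]=0x6F cont=0 payload=0x6F=111: acc |= 111<<21 -> acc=233173172 shift=28 [end]
Varint 4: bytes[8:12] = B4 E1 97 6F -> value 233173172 (4 byte(s))
  byte[12]=0xA6 cont=1 payload=0x26=38: acc |= 38<<0 -> acc=38 shift=7
  byte[13]=0xE6 cont=1 payload=0x66=102: acc |= 102<<7 -> acc=13094 shift=14
  byte[14]=0x6F cont=0 payload=0x6F=111: acc |= 111<<14 -> acc=1831718 shift=21 [end]
Varint 5: bytes[12:15] = A6 E6 6F -> value 1831718 (3 byte(s))
  byte[15]=0x67 cont=0 payload=0x67=103: acc |= 103<<0 -> acc=103 shift=7 [end]
Varint 6: bytes[15:16] = 67 -> value 103 (1 byte(s))

Answer: 8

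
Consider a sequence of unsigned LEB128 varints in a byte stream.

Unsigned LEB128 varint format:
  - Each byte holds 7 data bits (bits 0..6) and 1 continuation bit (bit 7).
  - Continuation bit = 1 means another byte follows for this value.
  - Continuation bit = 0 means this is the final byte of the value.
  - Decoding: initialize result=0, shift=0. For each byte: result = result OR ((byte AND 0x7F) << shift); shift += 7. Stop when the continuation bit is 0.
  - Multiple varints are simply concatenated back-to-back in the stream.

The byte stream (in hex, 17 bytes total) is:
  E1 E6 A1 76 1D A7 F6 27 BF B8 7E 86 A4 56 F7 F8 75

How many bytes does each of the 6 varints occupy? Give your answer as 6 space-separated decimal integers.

Answer: 4 1 3 3 3 3

Derivation:
  byte[0]=0xE1 cont=1 payload=0x61=97: acc |= 97<<0 -> acc=97 shift=7
  byte[1]=0xE6 cont=1 payload=0x66=102: acc |= 102<<7 -> acc=13153 shift=14
  byte[2]=0xA1 cont=1 payload=0x21=33: acc |= 33<<14 -> acc=553825 shift=21
  byte[3]=0x76 cont=0 payload=0x76=118: acc |= 118<<21 -> acc=248017761 shift=28 [end]
Varint 1: bytes[0:4] = E1 E6 A1 76 -> value 248017761 (4 byte(s))
  byte[4]=0x1D cont=0 payload=0x1D=29: acc |= 29<<0 -> acc=29 shift=7 [end]
Varint 2: bytes[4:5] = 1D -> value 29 (1 byte(s))
  byte[5]=0xA7 cont=1 payload=0x27=39: acc |= 39<<0 -> acc=39 shift=7
  byte[6]=0xF6 cont=1 payload=0x76=118: acc |= 118<<7 -> acc=15143 shift=14
  byte[7]=0x27 cont=0 payload=0x27=39: acc |= 39<<14 -> acc=654119 shift=21 [end]
Varint 3: bytes[5:8] = A7 F6 27 -> value 654119 (3 byte(s))
  byte[8]=0xBF cont=1 payload=0x3F=63: acc |= 63<<0 -> acc=63 shift=7
  byte[9]=0xB8 cont=1 payload=0x38=56: acc |= 56<<7 -> acc=7231 shift=14
  byte[10]=0x7E cont=0 payload=0x7E=126: acc |= 126<<14 -> acc=2071615 shift=21 [end]
Varint 4: bytes[8:11] = BF B8 7E -> value 2071615 (3 byte(s))
  byte[11]=0x86 cont=1 payload=0x06=6: acc |= 6<<0 -> acc=6 shift=7
  byte[12]=0xA4 cont=1 payload=0x24=36: acc |= 36<<7 -> acc=4614 shift=14
  byte[13]=0x56 cont=0 payload=0x56=86: acc |= 86<<14 -> acc=1413638 shift=21 [end]
Varint 5: bytes[11:14] = 86 A4 56 -> value 1413638 (3 byte(s))
  byte[14]=0xF7 cont=1 payload=0x77=119: acc |= 119<<0 -> acc=119 shift=7
  byte[15]=0xF8 cont=1 payload=0x78=120: acc |= 120<<7 -> acc=15479 shift=14
  byte[16]=0x75 cont=0 payload=0x75=117: acc |= 117<<14 -> acc=1932407 shift=21 [end]
Varint 6: bytes[14:17] = F7 F8 75 -> value 1932407 (3 byte(s))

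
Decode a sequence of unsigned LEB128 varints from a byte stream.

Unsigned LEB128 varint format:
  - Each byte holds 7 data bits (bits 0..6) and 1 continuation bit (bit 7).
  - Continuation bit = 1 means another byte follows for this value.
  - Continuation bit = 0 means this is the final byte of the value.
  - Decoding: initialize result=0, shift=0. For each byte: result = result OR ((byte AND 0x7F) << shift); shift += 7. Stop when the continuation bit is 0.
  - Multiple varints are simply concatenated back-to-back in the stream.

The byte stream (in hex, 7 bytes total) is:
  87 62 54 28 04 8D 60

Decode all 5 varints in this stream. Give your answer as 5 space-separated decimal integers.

  byte[0]=0x87 cont=1 payload=0x07=7: acc |= 7<<0 -> acc=7 shift=7
  byte[1]=0x62 cont=0 payload=0x62=98: acc |= 98<<7 -> acc=12551 shift=14 [end]
Varint 1: bytes[0:2] = 87 62 -> value 12551 (2 byte(s))
  byte[2]=0x54 cont=0 payload=0x54=84: acc |= 84<<0 -> acc=84 shift=7 [end]
Varint 2: bytes[2:3] = 54 -> value 84 (1 byte(s))
  byte[3]=0x28 cont=0 payload=0x28=40: acc |= 40<<0 -> acc=40 shift=7 [end]
Varint 3: bytes[3:4] = 28 -> value 40 (1 byte(s))
  byte[4]=0x04 cont=0 payload=0x04=4: acc |= 4<<0 -> acc=4 shift=7 [end]
Varint 4: bytes[4:5] = 04 -> value 4 (1 byte(s))
  byte[5]=0x8D cont=1 payload=0x0D=13: acc |= 13<<0 -> acc=13 shift=7
  byte[6]=0x60 cont=0 payload=0x60=96: acc |= 96<<7 -> acc=12301 shift=14 [end]
Varint 5: bytes[5:7] = 8D 60 -> value 12301 (2 byte(s))

Answer: 12551 84 40 4 12301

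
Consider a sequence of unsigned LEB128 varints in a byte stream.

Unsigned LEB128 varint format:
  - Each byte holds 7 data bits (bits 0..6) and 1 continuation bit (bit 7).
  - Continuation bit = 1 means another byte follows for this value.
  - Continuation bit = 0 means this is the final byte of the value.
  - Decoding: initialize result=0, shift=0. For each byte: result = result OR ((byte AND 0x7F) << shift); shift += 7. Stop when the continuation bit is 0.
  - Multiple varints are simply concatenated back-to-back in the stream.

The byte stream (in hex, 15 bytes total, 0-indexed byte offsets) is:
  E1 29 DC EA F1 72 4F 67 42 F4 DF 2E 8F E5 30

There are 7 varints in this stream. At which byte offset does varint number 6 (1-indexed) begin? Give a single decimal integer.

  byte[0]=0xE1 cont=1 payload=0x61=97: acc |= 97<<0 -> acc=97 shift=7
  byte[1]=0x29 cont=0 payload=0x29=41: acc |= 41<<7 -> acc=5345 shift=14 [end]
Varint 1: bytes[0:2] = E1 29 -> value 5345 (2 byte(s))
  byte[2]=0xDC cont=1 payload=0x5C=92: acc |= 92<<0 -> acc=92 shift=7
  byte[3]=0xEA cont=1 payload=0x6A=106: acc |= 106<<7 -> acc=13660 shift=14
  byte[4]=0xF1 cont=1 payload=0x71=113: acc |= 113<<14 -> acc=1865052 shift=21
  byte[5]=0x72 cont=0 payload=0x72=114: acc |= 114<<21 -> acc=240940380 shift=28 [end]
Varint 2: bytes[2:6] = DC EA F1 72 -> value 240940380 (4 byte(s))
  byte[6]=0x4F cont=0 payload=0x4F=79: acc |= 79<<0 -> acc=79 shift=7 [end]
Varint 3: bytes[6:7] = 4F -> value 79 (1 byte(s))
  byte[7]=0x67 cont=0 payload=0x67=103: acc |= 103<<0 -> acc=103 shift=7 [end]
Varint 4: bytes[7:8] = 67 -> value 103 (1 byte(s))
  byte[8]=0x42 cont=0 payload=0x42=66: acc |= 66<<0 -> acc=66 shift=7 [end]
Varint 5: bytes[8:9] = 42 -> value 66 (1 byte(s))
  byte[9]=0xF4 cont=1 payload=0x74=116: acc |= 116<<0 -> acc=116 shift=7
  byte[10]=0xDF cont=1 payload=0x5F=95: acc |= 95<<7 -> acc=12276 shift=14
  byte[11]=0x2E cont=0 payload=0x2E=46: acc |= 46<<14 -> acc=765940 shift=21 [end]
Varint 6: bytes[9:12] = F4 DF 2E -> value 765940 (3 byte(s))
  byte[12]=0x8F cont=1 payload=0x0F=15: acc |= 15<<0 -> acc=15 shift=7
  byte[13]=0xE5 cont=1 payload=0x65=101: acc |= 101<<7 -> acc=12943 shift=14
  byte[14]=0x30 cont=0 payload=0x30=48: acc |= 48<<14 -> acc=799375 shift=21 [end]
Varint 7: bytes[12:15] = 8F E5 30 -> value 799375 (3 byte(s))

Answer: 9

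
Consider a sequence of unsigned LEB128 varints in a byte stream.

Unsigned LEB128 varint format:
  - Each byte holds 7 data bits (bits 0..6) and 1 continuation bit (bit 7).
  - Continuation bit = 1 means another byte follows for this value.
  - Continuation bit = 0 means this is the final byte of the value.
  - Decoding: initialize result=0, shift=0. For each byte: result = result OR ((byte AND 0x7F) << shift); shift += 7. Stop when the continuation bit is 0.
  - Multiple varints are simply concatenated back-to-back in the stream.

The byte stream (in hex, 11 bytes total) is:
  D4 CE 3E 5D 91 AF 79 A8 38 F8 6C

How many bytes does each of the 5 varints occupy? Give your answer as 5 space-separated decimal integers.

Answer: 3 1 3 2 2

Derivation:
  byte[0]=0xD4 cont=1 payload=0x54=84: acc |= 84<<0 -> acc=84 shift=7
  byte[1]=0xCE cont=1 payload=0x4E=78: acc |= 78<<7 -> acc=10068 shift=14
  byte[2]=0x3E cont=0 payload=0x3E=62: acc |= 62<<14 -> acc=1025876 shift=21 [end]
Varint 1: bytes[0:3] = D4 CE 3E -> value 1025876 (3 byte(s))
  byte[3]=0x5D cont=0 payload=0x5D=93: acc |= 93<<0 -> acc=93 shift=7 [end]
Varint 2: bytes[3:4] = 5D -> value 93 (1 byte(s))
  byte[4]=0x91 cont=1 payload=0x11=17: acc |= 17<<0 -> acc=17 shift=7
  byte[5]=0xAF cont=1 payload=0x2F=47: acc |= 47<<7 -> acc=6033 shift=14
  byte[6]=0x79 cont=0 payload=0x79=121: acc |= 121<<14 -> acc=1988497 shift=21 [end]
Varint 3: bytes[4:7] = 91 AF 79 -> value 1988497 (3 byte(s))
  byte[7]=0xA8 cont=1 payload=0x28=40: acc |= 40<<0 -> acc=40 shift=7
  byte[8]=0x38 cont=0 payload=0x38=56: acc |= 56<<7 -> acc=7208 shift=14 [end]
Varint 4: bytes[7:9] = A8 38 -> value 7208 (2 byte(s))
  byte[9]=0xF8 cont=1 payload=0x78=120: acc |= 120<<0 -> acc=120 shift=7
  byte[10]=0x6C cont=0 payload=0x6C=108: acc |= 108<<7 -> acc=13944 shift=14 [end]
Varint 5: bytes[9:11] = F8 6C -> value 13944 (2 byte(s))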